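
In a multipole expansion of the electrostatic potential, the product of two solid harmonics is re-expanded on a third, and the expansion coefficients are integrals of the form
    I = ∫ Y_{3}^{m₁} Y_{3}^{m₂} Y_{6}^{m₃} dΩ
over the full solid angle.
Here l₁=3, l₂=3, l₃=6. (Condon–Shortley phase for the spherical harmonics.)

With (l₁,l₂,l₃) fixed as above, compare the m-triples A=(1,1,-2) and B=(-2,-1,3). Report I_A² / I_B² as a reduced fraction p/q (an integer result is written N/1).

10/9

Same 3,3,6: normalisation and zero-m 3j drop out of the ratio.
A: Δ: 0! 6! 6! / 13! → 1/12012; sum: t=0:+1/2304 = 1/2304; 3j²(3 3 6; 1 1 -2) = Δ·Π!·Σ² = 5/143  (sign +1)
B: Δ: 0! 6! 6! / 13! → 1/12012; sum: t=0:+1/5760 = 1/5760; 3j²(3 3 6; -2 -1 3) = Δ·Π!·Σ² = 9/286  (sign -1)
I_A²/I_B² = (5/143)/(9/286) = 10/9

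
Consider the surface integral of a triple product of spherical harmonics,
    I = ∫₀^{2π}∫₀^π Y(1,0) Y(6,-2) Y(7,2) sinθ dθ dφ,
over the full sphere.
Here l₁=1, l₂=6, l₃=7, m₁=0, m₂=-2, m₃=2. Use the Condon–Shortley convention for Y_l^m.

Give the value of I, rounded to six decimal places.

0.234717

Checks pass: Σm=0; 14 even; l₃=7∈[5,7].
(2·1+1)(2·6+1)(2·7+1) = 585
Δ: 0! 2! 12! / 15! → 1/1365
sum: t=0:+1/518400 = 1/518400
3j²(1 6 7; 0 0 0) = Δ·Π!·Σ² = 7/195  (sign -1)
sum: t=0:+1/967680 = 1/967680
3j²(1 6 7; 0 -2 2) = Δ·Π!·Σ² = 3/91  (sign -1)
combine: 4πI² = 585·7/195·3/91 = 9/13
take √, sign +1: I = 0.23471705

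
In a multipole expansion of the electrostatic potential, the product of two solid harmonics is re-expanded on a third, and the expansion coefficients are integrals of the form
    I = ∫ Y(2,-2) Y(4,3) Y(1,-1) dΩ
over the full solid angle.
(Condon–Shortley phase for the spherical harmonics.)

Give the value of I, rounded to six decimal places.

0.000000

l₃=1 ∉ [2,6] — triangle fails ⇒ I = 0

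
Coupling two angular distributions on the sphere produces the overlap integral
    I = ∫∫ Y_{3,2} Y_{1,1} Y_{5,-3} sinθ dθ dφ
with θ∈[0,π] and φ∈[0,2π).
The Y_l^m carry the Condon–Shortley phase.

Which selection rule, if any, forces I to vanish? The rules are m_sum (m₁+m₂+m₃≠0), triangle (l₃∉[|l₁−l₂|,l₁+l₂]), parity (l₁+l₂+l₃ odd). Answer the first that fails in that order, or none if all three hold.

triangle

Σmᵢ = 0  ✓
l₃∈[|l₁−l₂|,l₁+l₂]=[2,4], have l₃=5  ✗
Σlᵢ = 9 ⇒ odd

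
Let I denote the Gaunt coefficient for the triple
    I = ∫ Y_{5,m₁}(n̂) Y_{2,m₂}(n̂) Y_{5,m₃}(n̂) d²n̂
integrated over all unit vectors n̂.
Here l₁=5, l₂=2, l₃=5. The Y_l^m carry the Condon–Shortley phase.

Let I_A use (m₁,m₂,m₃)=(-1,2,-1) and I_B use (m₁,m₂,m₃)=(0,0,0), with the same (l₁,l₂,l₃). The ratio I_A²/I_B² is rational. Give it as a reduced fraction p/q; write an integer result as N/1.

3/2

l's match ⇒ only the (l;m) 3-j factors differ between A and B.
A: triangle coeff Δ(5,2,5) = 1/38610; Σ_t [2,2]: t=2:+1/2304 = 1/2304; (3j)²=5/143 [(5 2 5; -1 2 -1)], sign=+1
B: triangle coeff Δ(5,2,5) = 1/38610; Σ_t [0,2]: t=0:+1/2880 t=1:−1/576 t=2:+1/2880 = -1/960; (3j)²=10/429 [(5 2 5; 0 0 0)], sign=+1
I_A²/I_B² = (5/143)/(10/429) = 3/2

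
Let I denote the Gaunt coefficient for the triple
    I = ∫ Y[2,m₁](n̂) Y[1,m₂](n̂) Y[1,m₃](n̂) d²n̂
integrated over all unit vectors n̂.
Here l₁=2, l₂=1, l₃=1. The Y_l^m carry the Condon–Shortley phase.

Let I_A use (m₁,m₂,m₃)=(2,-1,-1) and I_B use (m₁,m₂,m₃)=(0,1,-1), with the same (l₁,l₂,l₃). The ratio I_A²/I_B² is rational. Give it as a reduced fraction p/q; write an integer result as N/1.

6/1

l's match ⇒ only the (l;m) 3-j factors differ between A and B.
A: triangle coeff Δ(2,1,1) = 1/30; Σ_t [0,0]: t=0:+1/4 = 1/4; (3j)²=1/5 [(2 1 1; 2 -1 -1)], sign=+1
B: triangle coeff Δ(2,1,1) = 1/30; Σ_t [2,2]: t=2:+1/4 = 1/4; (3j)²=1/30 [(2 1 1; 0 1 -1)], sign=+1
I_A²/I_B² = (1/5)/(1/30) = 6/1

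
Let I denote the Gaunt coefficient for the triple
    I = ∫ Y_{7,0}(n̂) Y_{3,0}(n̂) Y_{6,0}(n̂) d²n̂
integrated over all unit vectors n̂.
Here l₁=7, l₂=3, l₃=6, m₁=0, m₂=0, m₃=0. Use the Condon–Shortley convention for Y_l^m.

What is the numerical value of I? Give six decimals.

m-sum 0 ✓  L=16 even ✓  4≤6≤10 ✓
Π(2lᵢ+1) = 15×7×13 = 1365
triangle coeff Δ(7,3,6) = 1/2042040
Σ_t [1,3]: t=1:−1/207360 t=2:+1/57600 t=3:−1/207360 = 1/129600
(3j)²=168/12155 [(7 3 6; 0 0 0)], sign=+1
(m-triple is (0,0,0) — same symbol as above.)
⇒ 4πI² = 592704/2272985
I = (+1)√(592704/2272985/(4π)) = 0.14405081

0.144051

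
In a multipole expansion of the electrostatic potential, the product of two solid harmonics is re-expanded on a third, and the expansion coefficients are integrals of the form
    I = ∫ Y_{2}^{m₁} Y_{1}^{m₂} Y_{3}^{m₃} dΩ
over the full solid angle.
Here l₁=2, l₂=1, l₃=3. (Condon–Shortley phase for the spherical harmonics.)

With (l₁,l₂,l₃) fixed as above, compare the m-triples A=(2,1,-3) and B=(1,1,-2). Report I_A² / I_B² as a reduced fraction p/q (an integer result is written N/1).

3/2

l's match ⇒ only the (l;m) 3-j factors differ between A and B.
A: triangle coeff Δ(2,1,3) = 1/105; Σ_t [0,0]: t=0:+1/48 = 1/48; (3j)²=1/7 [(2 1 3; 2 1 -3)], sign=+1
B: triangle coeff Δ(2,1,3) = 1/105; Σ_t [0,0]: t=0:+1/12 = 1/12; (3j)²=2/21 [(2 1 3; 1 1 -2)], sign=-1
I_A²/I_B² = (1/7)/(2/21) = 3/2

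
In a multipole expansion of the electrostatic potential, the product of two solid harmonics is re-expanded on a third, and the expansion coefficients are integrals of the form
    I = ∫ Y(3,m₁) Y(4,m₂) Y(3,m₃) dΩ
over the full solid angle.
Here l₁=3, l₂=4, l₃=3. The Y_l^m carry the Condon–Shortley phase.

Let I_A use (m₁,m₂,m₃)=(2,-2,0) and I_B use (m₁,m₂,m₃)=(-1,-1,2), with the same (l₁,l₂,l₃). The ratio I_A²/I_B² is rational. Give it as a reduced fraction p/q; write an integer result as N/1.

Same 3,4,3: normalisation and zero-m 3j drop out of the ratio.
A: Δ: 4! 2! 4! / 11! → 1/34650; sum: t=0:+1/96 t=1:−1/72 = -1/288; 3j²(3 4 3; 2 -2 0) = Δ·Π!·Σ² = 1/462  (sign +1)
B: Δ: 4! 2! 4! / 11! → 1/34650; sum: t=2:+1/48 t=3:−1/144 = 1/72; 3j²(3 4 3; -1 -1 2) = Δ·Π!·Σ² = 16/693  (sign -1)
I_A²/I_B² = (1/462)/(16/693) = 3/32

3/32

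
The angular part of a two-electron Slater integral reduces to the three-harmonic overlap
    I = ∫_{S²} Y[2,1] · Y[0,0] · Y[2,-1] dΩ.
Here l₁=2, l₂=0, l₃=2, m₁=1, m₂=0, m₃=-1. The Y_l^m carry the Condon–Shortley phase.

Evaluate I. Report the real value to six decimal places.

m-sum 0 ✓  L=4 even ✓  2≤2≤2 ✓
Π(2lᵢ+1) = 5×1×5 = 25
triangle coeff Δ(2,0,2) = 1/5
Σ_t [0,0]: t=0:+1/4 = 1/4
(3j)²=1/5 [(2 0 2; 0 0 0)], sign=+1
Σ_t [0,0]: t=0:+1/6 = 1/6
(3j)²=1/5 [(2 0 2; 1 0 -1)], sign=-1
⇒ 4πI² = 1/1
I = (-1)√(1/1/(4π)) = -0.28209479

-0.282095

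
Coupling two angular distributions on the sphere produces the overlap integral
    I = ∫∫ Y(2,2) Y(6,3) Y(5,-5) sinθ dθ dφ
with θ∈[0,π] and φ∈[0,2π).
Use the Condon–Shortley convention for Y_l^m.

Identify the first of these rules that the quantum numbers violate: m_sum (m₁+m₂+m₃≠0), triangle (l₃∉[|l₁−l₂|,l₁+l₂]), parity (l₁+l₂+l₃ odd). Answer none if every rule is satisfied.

Σmᵢ = 0  ✓
l₃∈[|l₁−l₂|,l₁+l₂]=[4,8], have l₃=5  ✓
Σlᵢ = 13 ⇒ odd  ✗

parity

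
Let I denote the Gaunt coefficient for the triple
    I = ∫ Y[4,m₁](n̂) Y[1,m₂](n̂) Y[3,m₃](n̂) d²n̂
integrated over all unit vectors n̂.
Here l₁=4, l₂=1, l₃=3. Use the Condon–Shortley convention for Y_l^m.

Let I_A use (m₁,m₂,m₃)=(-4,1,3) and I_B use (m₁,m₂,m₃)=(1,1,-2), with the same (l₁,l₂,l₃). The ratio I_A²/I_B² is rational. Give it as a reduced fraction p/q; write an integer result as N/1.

Shared (l₁,l₂,l₃)=(4,1,3): N and (l;000)² cancel in I_A²/I_B².
A: Δ = 2!·6!·0!/9! = 1/252; Racah Σ t=2..2: t=2:+1/1440 = 1/1440; ⇒ 3j(4 1 3; -4 1 3)² = 1/9, sgn +1
B: Δ = 2!·6!·0!/9! = 1/252; Racah Σ t=2..2: t=2:+1/240 = 1/240; ⇒ 3j(4 1 3; 1 1 -2)² = 1/84, sgn -1
I_A²/I_B² = (1/9)/(1/84) = 28/3

28/3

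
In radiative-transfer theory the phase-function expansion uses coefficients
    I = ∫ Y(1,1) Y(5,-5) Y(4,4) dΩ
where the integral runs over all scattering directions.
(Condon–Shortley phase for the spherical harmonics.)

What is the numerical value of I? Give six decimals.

-0.329416

m-sum 0 ✓  L=10 even ✓  4≤4≤6 ✓
Π(2lᵢ+1) = 3×11×9 = 297
triangle coeff Δ(1,5,4) = 1/495
Σ_t [1,1]: t=1:−1/576 = -1/576
(3j)²=5/99 [(1 5 4; 0 0 0)], sign=-1
Σ_t [0,0]: t=0:+1/80640 = 1/80640
(3j)²=1/11 [(1 5 4; 1 -5 4)], sign=+1
⇒ 4πI² = 15/11
I = (-1)√(15/11/(4π)) = -0.32941575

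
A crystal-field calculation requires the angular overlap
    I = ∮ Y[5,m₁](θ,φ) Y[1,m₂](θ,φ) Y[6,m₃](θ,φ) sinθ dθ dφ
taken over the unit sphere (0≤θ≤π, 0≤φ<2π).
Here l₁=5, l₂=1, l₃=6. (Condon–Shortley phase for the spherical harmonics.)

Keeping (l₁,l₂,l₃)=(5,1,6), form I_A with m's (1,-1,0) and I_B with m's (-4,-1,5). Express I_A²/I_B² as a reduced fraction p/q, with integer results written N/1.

3/11

Shared (l₁,l₂,l₃)=(5,1,6): N and (l;000)² cancel in I_A²/I_B².
A: Δ = 0!·10!·2!/13! = 1/858; Racah Σ t=0..0: t=0:+1/34560 = 1/34560; ⇒ 3j(5 1 6; 1 -1 0)² = 5/286, sgn +1
B: Δ = 0!·10!·2!/13! = 1/858; Racah Σ t=0..0: t=0:+1/725760 = 1/725760; ⇒ 3j(5 1 6; -4 -1 5)² = 5/78, sgn -1
I_A²/I_B² = (5/286)/(5/78) = 3/11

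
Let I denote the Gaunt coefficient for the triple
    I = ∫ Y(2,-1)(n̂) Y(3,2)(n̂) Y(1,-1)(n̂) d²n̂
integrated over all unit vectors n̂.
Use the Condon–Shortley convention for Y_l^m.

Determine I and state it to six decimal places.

0.261169

m-sum 0 ✓  L=6 even ✓  1≤1≤5 ✓
Π(2lᵢ+1) = 5×7×3 = 105
triangle coeff Δ(2,3,1) = 1/105
Σ_t [2,2]: t=2:+1/4 = 1/4
(3j)²=3/35 [(2 3 1; 0 0 0)], sign=-1
Σ_t [3,3]: t=3:−1/12 = -1/12
(3j)²=2/21 [(2 3 1; -1 2 -1)], sign=-1
⇒ 4πI² = 6/7
I = (+1)√(6/7/(4π)) = 0.26116903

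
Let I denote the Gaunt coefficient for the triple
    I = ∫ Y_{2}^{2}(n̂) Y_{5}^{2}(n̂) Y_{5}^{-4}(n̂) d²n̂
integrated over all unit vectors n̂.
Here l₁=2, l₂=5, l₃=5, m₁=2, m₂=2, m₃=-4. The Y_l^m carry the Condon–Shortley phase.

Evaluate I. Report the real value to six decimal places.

m-sum 0 ✓  L=12 even ✓  3≤5≤7 ✓
Π(2lᵢ+1) = 5×11×11 = 605
triangle coeff Δ(2,5,5) = 1/38610
Σ_t [0,2]: t=0:+1/2880 t=1:−1/576 t=2:+1/2880 = -1/960
(3j)²=10/429 [(2 5 5; 0 0 0)], sign=+1
Σ_t [0,0]: t=0:+1/20160 = 1/20160
(3j)²=12/715 [(2 5 5; 2 2 -4)], sign=-1
⇒ 4πI² = 40/169
I = (-1)√(40/169/(4π)) = -0.13724032

-0.137240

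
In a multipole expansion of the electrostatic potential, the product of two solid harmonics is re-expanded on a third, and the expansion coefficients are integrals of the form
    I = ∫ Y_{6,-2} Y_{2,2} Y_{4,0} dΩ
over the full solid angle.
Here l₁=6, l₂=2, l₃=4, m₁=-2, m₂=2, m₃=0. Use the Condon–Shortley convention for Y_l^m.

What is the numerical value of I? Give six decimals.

Checks pass: Σm=0; 12 even; l₃=4∈[4,8].
(2·6+1)(2·2+1)(2·4+1) = 585
Δ: 4! 8! 0! / 13! → 1/6435
sum: t=2:+1/2304 = 1/2304
3j²(6 2 4; 0 0 0) = Δ·Π!·Σ² = 5/143  (sign +1)
sum: t=4:+1/13824 = 1/13824
3j²(6 2 4; -2 2 0) = Δ·Π!·Σ² = 14/1287  (sign +1)
combine: 4πI² = 585·5/143·14/1287 = 350/1573
take √, sign +1: I = 0.13306527

0.133065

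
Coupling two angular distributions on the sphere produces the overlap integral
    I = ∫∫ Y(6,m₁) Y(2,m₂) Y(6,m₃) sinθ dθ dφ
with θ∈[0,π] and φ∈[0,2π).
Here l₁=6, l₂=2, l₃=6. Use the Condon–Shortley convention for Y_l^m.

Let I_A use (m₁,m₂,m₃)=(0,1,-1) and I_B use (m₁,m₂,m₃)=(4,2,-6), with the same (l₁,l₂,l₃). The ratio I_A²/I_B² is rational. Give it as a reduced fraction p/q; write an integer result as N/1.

Shared (l₁,l₂,l₃)=(6,2,6): N and (l;000)² cancel in I_A²/I_B².
A: Δ = 2!·10!·2!/15! = 1/90090; Racah Σ t=1..2: t=1:−1/28800 t=2:+1/34560 = -1/172800; ⇒ 3j(6 2 6; 0 1 -1)² = 1/1430, sgn +1
B: Δ = 2!·10!·2!/15! = 1/90090; Racah Σ t=2..2: t=2:+1/14515200 = 1/14515200; ⇒ 3j(6 2 6; 4 2 -6)² = 2/455, sgn +1
I_A²/I_B² = (1/1430)/(2/455) = 7/44

7/44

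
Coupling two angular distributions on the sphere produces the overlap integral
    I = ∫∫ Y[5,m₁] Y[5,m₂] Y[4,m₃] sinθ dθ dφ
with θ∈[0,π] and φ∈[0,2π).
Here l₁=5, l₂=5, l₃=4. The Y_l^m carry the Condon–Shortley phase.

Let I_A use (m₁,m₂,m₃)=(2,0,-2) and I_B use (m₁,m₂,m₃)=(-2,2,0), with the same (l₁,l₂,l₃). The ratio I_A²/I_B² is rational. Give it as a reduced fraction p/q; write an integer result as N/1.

Same 5,5,4: normalisation and zero-m 3j drop out of the ratio.
A: Δ: 6! 4! 4! / 15! → 1/3153150; sum: t=1:−1/11520 t=2:+1/1728 t=3:−1/3456 = 7/34560; 3j²(5 5 4; 2 0 -2) = Δ·Π!·Σ² = 7/858  (sign +1)
B: Δ: 6! 4! 4! / 15! → 1/3153150; sum: t=3:−1/20736 t=4:+1/1728 t=5:−1/1920 t=6:+1/25920 = 1/20736; 3j²(5 5 4; -2 2 0) = Δ·Π!·Σ² = 1/2574  (sign +1)
I_A²/I_B² = (7/858)/(1/2574) = 21/1

21/1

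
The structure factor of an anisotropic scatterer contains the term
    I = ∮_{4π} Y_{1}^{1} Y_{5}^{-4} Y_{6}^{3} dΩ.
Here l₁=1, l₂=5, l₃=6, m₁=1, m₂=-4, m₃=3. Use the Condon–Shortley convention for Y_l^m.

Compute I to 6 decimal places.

Rules hold: Σm=0, L=12 even, 4≤6≤6.
N = 3·11·13 = 429
Δ = 0!·2!·10!/13! = 1/858
Racah Σ t=0..0: t=0:+1/14400 = 1/14400
⇒ 3j(1 5 6; 0 0 0)² = 6/143, sgn +1
Racah Σ t=0..0: t=0:+1/725760 = 1/725760
⇒ 3j(1 5 6; 1 -4 3)² = 1/286, sgn -1
4πI² = N·(3j₀)²·(3jₘ)² = 9/143
I = -1·√(0.0629371/4π) = -0.07076985

-0.070770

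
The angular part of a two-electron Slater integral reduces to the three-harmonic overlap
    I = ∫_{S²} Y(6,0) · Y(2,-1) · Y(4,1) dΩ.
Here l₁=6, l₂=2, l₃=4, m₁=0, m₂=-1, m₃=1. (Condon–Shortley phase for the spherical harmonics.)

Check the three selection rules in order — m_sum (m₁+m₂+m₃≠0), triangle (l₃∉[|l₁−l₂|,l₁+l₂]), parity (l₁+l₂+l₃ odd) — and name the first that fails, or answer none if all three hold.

none

azimuthal sum: 0 − 1 + 1 = 0  ✓
4 ≤ 4 ≤ 8 (triangle on l)  ✓
L = 6 + 2 + 4 = 12 (even)  ✓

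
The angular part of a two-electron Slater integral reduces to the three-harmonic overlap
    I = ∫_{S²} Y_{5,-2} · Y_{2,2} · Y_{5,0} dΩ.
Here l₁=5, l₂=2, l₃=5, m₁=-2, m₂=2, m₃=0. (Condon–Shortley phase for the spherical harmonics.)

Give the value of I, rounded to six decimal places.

Rules hold: Σm=0, L=12 even, 3≤5≤7.
N = 11·5·11 = 605
Δ = 2!·8!·2!/13! = 1/38610
Racah Σ t=0..2: t=0:+1/2880 t=1:−1/576 t=2:+1/2880 = -1/960
⇒ 3j(5 2 5; 0 0 0)² = 10/429, sgn +1
Racah Σ t=2..2: t=2:+1/2880 = 1/2880
⇒ 3j(5 2 5; -2 2 0)² = 14/429, sgn -1
4πI² = N·(3j₀)²·(3jₘ)² = 700/1521
I = -1·√(0.460224/4π) = -0.19137248

-0.191372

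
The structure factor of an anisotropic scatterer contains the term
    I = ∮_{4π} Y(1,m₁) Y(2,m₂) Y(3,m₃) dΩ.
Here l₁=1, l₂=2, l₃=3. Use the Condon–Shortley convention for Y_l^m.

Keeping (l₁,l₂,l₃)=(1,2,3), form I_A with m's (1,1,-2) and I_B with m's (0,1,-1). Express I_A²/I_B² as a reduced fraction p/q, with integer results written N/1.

Shared (l₁,l₂,l₃)=(1,2,3): N and (l;000)² cancel in I_A²/I_B².
A: Δ = 0!·2!·4!/7! = 1/105; Racah Σ t=0..0: t=0:+1/12 = 1/12; ⇒ 3j(1 2 3; 1 1 -2)² = 2/21, sgn -1
B: Δ = 0!·2!·4!/7! = 1/105; Racah Σ t=0..0: t=0:+1/6 = 1/6; ⇒ 3j(1 2 3; 0 1 -1)² = 8/105, sgn +1
I_A²/I_B² = (2/21)/(8/105) = 5/4

5/4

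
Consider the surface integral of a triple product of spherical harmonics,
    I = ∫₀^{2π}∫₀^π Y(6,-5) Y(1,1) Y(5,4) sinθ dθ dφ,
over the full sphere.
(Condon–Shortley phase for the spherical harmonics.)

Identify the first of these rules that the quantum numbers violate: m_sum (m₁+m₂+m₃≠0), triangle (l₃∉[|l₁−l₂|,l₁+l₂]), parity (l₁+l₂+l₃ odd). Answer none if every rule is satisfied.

none

azimuthal sum: -5 + 1 + 4 = 0  ✓
5 ≤ 5 ≤ 7 (triangle on l)  ✓
L = 6 + 1 + 5 = 12 (even)  ✓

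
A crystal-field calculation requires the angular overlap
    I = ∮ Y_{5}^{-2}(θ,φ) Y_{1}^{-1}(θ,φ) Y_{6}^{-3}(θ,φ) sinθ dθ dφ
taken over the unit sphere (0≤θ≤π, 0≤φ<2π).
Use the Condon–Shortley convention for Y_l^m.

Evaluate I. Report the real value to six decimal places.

Σmᵢ = -6 ≠ 0, so the φ-integral vanishes; I = 0

0.000000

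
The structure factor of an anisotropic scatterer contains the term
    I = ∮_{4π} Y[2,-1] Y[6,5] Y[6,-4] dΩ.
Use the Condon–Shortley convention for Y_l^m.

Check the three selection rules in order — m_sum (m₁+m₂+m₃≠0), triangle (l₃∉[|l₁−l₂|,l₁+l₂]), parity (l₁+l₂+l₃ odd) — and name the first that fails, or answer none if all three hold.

none

m₁+m₂+m₃ = -1 + 5 − 4 = 0  ✓
triangle: |2−6|=4 ≤ l₃=6 ≤ 2+6=8  ✓
parity: l₁+l₂+l₃ = 14 is even  ✓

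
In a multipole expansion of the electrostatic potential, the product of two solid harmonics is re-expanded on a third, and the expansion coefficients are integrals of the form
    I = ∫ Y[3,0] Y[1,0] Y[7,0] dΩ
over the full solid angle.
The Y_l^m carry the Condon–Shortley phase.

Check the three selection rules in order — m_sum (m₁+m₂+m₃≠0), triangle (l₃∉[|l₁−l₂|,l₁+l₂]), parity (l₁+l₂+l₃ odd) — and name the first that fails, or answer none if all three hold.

triangle

azimuthal sum: 0 + 0 + 0 = 0  ✓
2 ≤ 7 ≤ 4 (triangle on l)  ✗
L = 3 + 1 + 7 = 11 (odd)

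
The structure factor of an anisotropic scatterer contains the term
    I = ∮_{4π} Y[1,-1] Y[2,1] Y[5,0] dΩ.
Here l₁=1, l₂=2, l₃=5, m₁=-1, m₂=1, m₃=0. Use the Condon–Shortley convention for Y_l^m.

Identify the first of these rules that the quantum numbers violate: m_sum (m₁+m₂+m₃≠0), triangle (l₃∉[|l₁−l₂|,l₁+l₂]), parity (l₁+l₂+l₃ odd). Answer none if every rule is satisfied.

azimuthal sum: -1 + 1 + 0 = 0  ✓
1 ≤ 5 ≤ 3 (triangle on l)  ✗
L = 1 + 2 + 5 = 8 (even)

triangle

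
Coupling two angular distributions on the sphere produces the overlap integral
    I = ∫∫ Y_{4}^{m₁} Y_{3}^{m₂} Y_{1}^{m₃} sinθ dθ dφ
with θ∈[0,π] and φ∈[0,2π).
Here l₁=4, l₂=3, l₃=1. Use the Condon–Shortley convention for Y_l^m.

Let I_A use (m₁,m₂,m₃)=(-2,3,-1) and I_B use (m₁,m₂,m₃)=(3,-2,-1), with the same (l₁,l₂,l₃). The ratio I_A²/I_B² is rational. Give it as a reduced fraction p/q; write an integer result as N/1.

Same 4,3,1: normalisation and zero-m 3j drop out of the ratio.
A: Δ: 6! 2! 0! / 9! → 1/252; sum: t=6:+1/1440 = 1/1440; 3j²(4 3 1; -2 3 -1) = Δ·Π!·Σ² = 1/252  (sign +1)
B: Δ: 6! 2! 0! / 9! → 1/252; sum: t=1:−1/240 = -1/240; 3j²(4 3 1; 3 -2 -1) = Δ·Π!·Σ² = 1/12  (sign -1)
I_A²/I_B² = (1/252)/(1/12) = 1/21

1/21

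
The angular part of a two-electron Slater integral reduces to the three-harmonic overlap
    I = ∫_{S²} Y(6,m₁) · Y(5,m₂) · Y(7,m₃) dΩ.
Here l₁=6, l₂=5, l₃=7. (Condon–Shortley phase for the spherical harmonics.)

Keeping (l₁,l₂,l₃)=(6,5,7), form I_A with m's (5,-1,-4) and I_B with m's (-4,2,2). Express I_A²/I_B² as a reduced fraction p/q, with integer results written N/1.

12100/5887

Same 6,5,7: normalisation and zero-m 3j drop out of the ratio.
A: Δ: 4! 8! 6! / 19! → 1/174594420; sum: t=0:+1/5806080 t=1:−1/8709120 = 1/17418240; 3j²(6 5 7; 5 -1 -4) = Δ·Π!·Σ² = 275/88179  (sign -1)
B: Δ: 4! 8! 6! / 19! → 1/174594420; sum: t=2:+1/19353600 t=3:−1/1451520 t=4:+1/1244160 = 29/174182400; 3j²(6 5 7; -4 2 2) = Δ·Π!·Σ² = 841/554268  (sign -1)
I_A²/I_B² = (275/88179)/(841/554268) = 12100/5887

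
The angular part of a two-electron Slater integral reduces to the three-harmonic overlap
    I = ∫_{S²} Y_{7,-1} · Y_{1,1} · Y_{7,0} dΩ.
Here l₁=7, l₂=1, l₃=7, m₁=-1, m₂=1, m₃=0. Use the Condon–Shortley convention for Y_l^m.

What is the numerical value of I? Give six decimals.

l₁+l₂+l₃=15 is odd: 3j(l;000)=0 ⇒ I=0

0.000000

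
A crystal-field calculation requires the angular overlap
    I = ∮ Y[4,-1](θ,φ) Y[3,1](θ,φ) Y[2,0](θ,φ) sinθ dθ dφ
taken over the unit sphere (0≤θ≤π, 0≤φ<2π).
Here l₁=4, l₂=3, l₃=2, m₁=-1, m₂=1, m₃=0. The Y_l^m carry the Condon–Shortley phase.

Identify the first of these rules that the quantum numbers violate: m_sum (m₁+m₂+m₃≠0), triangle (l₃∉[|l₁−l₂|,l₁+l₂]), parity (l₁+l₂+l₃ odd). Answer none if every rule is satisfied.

parity

Σmᵢ = 0  ✓
l₃∈[|l₁−l₂|,l₁+l₂]=[1,7], have l₃=2  ✓
Σlᵢ = 9 ⇒ odd  ✗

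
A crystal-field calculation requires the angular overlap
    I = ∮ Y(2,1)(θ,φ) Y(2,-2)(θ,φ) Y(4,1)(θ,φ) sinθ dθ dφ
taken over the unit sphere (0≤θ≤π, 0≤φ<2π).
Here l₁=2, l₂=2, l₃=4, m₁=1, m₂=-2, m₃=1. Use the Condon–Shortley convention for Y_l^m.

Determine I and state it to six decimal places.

Rules hold: Σm=0, L=8 even, 0≤4≤4.
N = 5·5·9 = 225
Δ = 0!·4!·4!/9! = 1/630
Racah Σ t=0..0: t=0:+1/16 = 1/16
⇒ 3j(2 2 4; 0 0 0)² = 2/35, sgn +1
Racah Σ t=0..0: t=0:+1/144 = 1/144
⇒ 3j(2 2 4; 1 -2 1)² = 1/126, sgn -1
4πI² = N·(3j₀)²·(3jₘ)² = 5/49
I = -1·√(0.102041/4π) = -0.09011188

-0.090112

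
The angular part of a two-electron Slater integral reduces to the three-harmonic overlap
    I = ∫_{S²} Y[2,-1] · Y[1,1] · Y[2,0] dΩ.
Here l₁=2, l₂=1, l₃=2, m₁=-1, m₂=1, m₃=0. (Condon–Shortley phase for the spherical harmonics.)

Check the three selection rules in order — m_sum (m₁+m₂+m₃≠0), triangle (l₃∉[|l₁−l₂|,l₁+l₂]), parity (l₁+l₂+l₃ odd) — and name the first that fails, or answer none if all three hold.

parity

m₁+m₂+m₃ = -1 + 1 + 0 = 0  ✓
triangle: |2−1|=1 ≤ l₃=2 ≤ 2+1=3  ✓
parity: l₁+l₂+l₃ = 5 is odd  ✗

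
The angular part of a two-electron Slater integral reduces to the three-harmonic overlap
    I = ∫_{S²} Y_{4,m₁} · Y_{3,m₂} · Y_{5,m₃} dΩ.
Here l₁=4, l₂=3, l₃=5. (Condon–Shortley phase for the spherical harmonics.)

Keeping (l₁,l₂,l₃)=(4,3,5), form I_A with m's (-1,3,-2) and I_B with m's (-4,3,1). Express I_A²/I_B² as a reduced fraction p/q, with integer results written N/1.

25/2

l's match ⇒ only the (l;m) 3-j factors differ between A and B.
A: triangle coeff Δ(4,3,5) = 1/180180; Σ_t [2,2]: t=2:+1/1728 = 1/1728; (3j)²=25/858 [(4 3 5; -1 3 -2)], sign=-1
B: triangle coeff Δ(4,3,5) = 1/180180; Σ_t [2,2]: t=2:+1/34560 = 1/34560; (3j)²=1/429 [(4 3 5; -4 3 1)], sign=+1
I_A²/I_B² = (25/858)/(1/429) = 25/2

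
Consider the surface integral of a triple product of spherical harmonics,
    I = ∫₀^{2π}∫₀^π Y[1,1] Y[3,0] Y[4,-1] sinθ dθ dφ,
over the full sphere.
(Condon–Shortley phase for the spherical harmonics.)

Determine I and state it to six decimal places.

Rules hold: Σm=0, L=8 even, 2≤4≤4.
N = 3·7·9 = 189
Δ = 0!·2!·6!/9! = 1/252
Racah Σ t=0..0: t=0:+1/36 = 1/36
⇒ 3j(1 3 4; 0 0 0)² = 4/63, sgn +1
Racah Σ t=0..0: t=0:+1/72 = 1/72
⇒ 3j(1 3 4; 1 0 -1)² = 5/126, sgn -1
4πI² = N·(3j₀)²·(3jₘ)² = 10/21
I = -1·√(0.47619/4π) = -0.19466390

-0.194664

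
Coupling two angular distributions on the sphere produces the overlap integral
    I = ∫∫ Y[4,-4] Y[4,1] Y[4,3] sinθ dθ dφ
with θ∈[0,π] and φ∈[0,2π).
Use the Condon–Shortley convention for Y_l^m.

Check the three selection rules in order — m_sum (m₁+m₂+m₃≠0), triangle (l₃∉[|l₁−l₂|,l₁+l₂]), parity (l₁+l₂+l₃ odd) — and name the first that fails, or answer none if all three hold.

none

m₁+m₂+m₃ = -4 + 1 + 3 = 0  ✓
triangle: |4−4|=0 ≤ l₃=4 ≤ 4+4=8  ✓
parity: l₁+l₂+l₃ = 12 is even  ✓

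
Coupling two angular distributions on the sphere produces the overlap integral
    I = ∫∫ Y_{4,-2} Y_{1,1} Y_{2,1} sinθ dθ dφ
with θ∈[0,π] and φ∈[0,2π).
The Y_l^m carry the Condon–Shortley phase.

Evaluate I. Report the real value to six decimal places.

0.000000

|4−1|≤2≤4+1 violated ⇒ I = 0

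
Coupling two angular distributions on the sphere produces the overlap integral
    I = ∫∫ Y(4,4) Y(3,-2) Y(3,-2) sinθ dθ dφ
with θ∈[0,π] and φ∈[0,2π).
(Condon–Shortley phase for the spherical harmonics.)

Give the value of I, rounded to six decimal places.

0.214561

m-sum 0 ✓  L=10 even ✓  1≤3≤7 ✓
Π(2lᵢ+1) = 9×7×7 = 441
triangle coeff Δ(4,3,3) = 1/34650
Σ_t [1,3]: t=1:−1/72 t=2:+1/16 t=3:−1/72 = 5/144
(3j)²=2/77 [(4 3 3; 0 0 0)], sign=-1
Σ_t [0,0]: t=0:+1/576 = 1/576
(3j)²=5/99 [(4 3 3; 4 -2 -2)], sign=-1
⇒ 4πI² = 70/121
I = (+1)√(70/121/(4π)) = 0.21456131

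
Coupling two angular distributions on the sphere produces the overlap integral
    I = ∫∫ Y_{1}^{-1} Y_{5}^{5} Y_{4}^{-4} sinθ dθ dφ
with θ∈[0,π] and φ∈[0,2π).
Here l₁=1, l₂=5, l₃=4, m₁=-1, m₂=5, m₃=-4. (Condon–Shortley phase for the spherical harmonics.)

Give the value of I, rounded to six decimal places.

Checks pass: Σm=0; 10 even; l₃=4∈[4,6].
(2·1+1)(2·5+1)(2·4+1) = 297
Δ: 2! 0! 8! / 11! → 1/495
sum: t=1:−1/576 = -1/576
3j²(1 5 4; 0 0 0) = Δ·Π!·Σ² = 5/99  (sign -1)
sum: t=2:+1/80640 = 1/80640
3j²(1 5 4; -1 5 -4) = Δ·Π!·Σ² = 1/11  (sign +1)
combine: 4πI² = 297·5/99·1/11 = 15/11
take √, sign -1: I = -0.32941575

-0.329416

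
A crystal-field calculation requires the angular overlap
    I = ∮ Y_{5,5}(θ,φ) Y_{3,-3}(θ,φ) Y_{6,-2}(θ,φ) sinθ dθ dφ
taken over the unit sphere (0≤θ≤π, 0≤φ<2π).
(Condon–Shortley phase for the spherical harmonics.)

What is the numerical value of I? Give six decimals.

Rules hold: Σm=0, L=14 even, 2≤6≤8.
N = 11·7·13 = 1001
Δ = 2!·8!·4!/15! = 1/675675
Racah Σ t=0..2: t=0:+1/8640 t=1:−1/2304 t=2:+1/8640 = -7/34560
⇒ 3j(5 3 6; 0 0 0)² = 7/429, sgn -1
Racah Σ t=0..0: t=0:+1/1935360 = 1/1935360
⇒ 3j(5 3 6; 5 -3 -2)² = 1/1001, sgn +1
4πI² = N·(3j₀)²·(3jₘ)² = 7/429
I = -1·√(0.016317/4π) = -0.03603425

-0.036034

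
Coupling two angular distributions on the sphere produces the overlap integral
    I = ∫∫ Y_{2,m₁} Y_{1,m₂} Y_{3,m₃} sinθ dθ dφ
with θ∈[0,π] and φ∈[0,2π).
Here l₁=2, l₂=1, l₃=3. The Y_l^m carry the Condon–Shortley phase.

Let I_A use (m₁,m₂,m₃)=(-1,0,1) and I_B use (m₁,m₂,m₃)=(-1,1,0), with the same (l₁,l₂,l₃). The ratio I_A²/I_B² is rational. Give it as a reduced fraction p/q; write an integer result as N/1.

8/3

Same 2,1,3: normalisation and zero-m 3j drop out of the ratio.
A: Δ: 0! 4! 2! / 7! → 1/105; sum: t=0:+1/6 = 1/6; 3j²(2 1 3; -1 0 1) = Δ·Π!·Σ² = 8/105  (sign +1)
B: Δ: 0! 4! 2! / 7! → 1/105; sum: t=0:+1/12 = 1/12; 3j²(2 1 3; -1 1 0) = Δ·Π!·Σ² = 1/35  (sign -1)
I_A²/I_B² = (8/105)/(1/35) = 8/3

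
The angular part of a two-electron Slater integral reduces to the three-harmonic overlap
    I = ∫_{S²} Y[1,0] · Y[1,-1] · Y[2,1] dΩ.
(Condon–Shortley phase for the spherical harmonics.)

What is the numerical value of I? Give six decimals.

m-sum 0 ✓  L=4 even ✓  0≤2≤2 ✓
Π(2lᵢ+1) = 3×3×5 = 45
triangle coeff Δ(1,1,2) = 1/30
Σ_t [0,0]: t=0:+1/1 = 1/1
(3j)²=2/15 [(1 1 2; 0 0 0)], sign=+1
Σ_t [0,0]: t=0:+1/2 = 1/2
(3j)²=1/10 [(1 1 2; 0 -1 1)], sign=-1
⇒ 4πI² = 3/5
I = (-1)√(3/5/(4π)) = -0.21850969

-0.218510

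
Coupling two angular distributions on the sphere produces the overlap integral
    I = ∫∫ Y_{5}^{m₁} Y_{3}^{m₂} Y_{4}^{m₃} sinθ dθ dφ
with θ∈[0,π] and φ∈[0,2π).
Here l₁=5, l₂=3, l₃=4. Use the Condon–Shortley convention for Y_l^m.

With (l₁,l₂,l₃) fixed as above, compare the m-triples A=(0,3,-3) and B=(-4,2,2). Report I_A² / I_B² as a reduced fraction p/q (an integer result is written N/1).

Shared (l₁,l₂,l₃)=(5,3,4): N and (l;000)² cancel in I_A²/I_B².
A: Δ = 4!·6!·2!/13! = 1/180180; Racah Σ t=4..4: t=4:+1/5760 = 1/5760; ⇒ 3j(5 3 4; 0 3 -3)² = 5/572, sgn -1
B: Δ = 4!·6!·2!/13! = 1/180180; Racah Σ t=3..4: t=3:−1/8640 t=4:+1/2880 = 1/4320; ⇒ 3j(5 3 4; -4 2 2)² = 8/429, sgn +1
I_A²/I_B² = (5/572)/(8/429) = 15/32

15/32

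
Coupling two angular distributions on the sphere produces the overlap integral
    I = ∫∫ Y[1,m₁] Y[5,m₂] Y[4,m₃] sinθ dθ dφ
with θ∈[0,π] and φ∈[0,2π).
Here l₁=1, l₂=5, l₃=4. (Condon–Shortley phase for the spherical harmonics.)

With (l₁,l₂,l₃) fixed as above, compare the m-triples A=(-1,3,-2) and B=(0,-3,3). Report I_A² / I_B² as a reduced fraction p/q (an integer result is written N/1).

7/4

Shared (l₁,l₂,l₃)=(1,5,4): N and (l;000)² cancel in I_A²/I_B².
A: Δ = 2!·0!·8!/11! = 1/495; Racah Σ t=2..2: t=2:+1/2880 = 1/2880; ⇒ 3j(1 5 4; -1 3 -2)² = 28/495, sgn +1
B: Δ = 2!·0!·8!/11! = 1/495; Racah Σ t=1..1: t=1:−1/5040 = -1/5040; ⇒ 3j(1 5 4; 0 -3 3)² = 16/495, sgn +1
I_A²/I_B² = (28/495)/(16/495) = 7/4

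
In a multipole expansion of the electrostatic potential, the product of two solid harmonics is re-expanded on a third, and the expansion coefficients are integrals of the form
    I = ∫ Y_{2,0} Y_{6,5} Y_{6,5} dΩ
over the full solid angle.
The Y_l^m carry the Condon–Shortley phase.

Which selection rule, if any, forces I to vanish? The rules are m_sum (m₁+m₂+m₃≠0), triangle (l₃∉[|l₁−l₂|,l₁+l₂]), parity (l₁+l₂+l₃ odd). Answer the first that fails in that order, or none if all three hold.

m₁+m₂+m₃ = 0 + 5 + 5 = 10  ✗
triangle: |2−6|=4 ≤ l₃=6 ≤ 2+6=8
parity: l₁+l₂+l₃ = 14 is even

m_sum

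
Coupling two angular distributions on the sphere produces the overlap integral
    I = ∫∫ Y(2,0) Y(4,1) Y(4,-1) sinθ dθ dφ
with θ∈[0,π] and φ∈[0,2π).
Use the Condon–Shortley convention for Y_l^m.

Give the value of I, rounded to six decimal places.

-0.139264

Rules hold: Σm=0, L=10 even, 2≤4≤6.
N = 5·9·9 = 405
Δ = 2!·2!·6!/11! = 1/13860
Racah Σ t=0..2: t=0:+1/192 t=1:−1/36 t=2:+1/192 = -5/288
⇒ 3j(2 4 4; 0 0 0)² = 20/693, sgn -1
Racah Σ t=0..2: t=0:+1/480 t=1:−1/48 t=2:+1/144 = -17/1440
⇒ 3j(2 4 4; 0 1 -1)² = 289/13860, sgn +1
4πI² = N·(3j₀)²·(3jₘ)² = 1445/5929
I = -1·√(0.243717/4π) = -0.13926381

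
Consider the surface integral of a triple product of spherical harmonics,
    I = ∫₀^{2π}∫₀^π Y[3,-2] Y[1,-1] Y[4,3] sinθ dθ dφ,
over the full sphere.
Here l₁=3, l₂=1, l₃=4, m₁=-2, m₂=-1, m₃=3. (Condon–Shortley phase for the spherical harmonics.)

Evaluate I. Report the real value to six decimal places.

-0.282095

Rules hold: Σm=0, L=8 even, 2≤4≤4.
N = 7·3·9 = 189
Δ = 0!·6!·2!/9! = 1/252
Racah Σ t=0..0: t=0:+1/36 = 1/36
⇒ 3j(3 1 4; 0 0 0)² = 4/63, sgn +1
Racah Σ t=0..0: t=0:+1/240 = 1/240
⇒ 3j(3 1 4; -2 -1 3)² = 1/12, sgn -1
4πI² = N·(3j₀)²·(3jₘ)² = 1/1
I = -1·√(1/4π) = -0.28209479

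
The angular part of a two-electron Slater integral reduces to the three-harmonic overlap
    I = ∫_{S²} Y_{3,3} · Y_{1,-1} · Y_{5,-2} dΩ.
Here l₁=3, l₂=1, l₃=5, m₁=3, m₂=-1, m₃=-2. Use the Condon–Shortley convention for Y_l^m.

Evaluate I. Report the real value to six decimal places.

0.000000

triangle: need 2≤l₃≤4, have 5; I=0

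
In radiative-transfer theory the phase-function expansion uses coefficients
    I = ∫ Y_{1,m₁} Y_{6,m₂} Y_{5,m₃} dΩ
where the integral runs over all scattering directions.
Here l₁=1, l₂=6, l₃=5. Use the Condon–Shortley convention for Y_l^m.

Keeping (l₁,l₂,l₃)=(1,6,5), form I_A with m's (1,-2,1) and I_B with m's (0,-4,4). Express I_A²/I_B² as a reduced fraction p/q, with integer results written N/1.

Same 1,6,5: normalisation and zero-m 3j drop out of the ratio.
A: Δ: 2! 0! 10! / 13! → 1/858; sum: t=0:+1/34560 = 1/34560; 3j²(1 6 5; 1 -2 1) = Δ·Π!·Σ² = 14/429  (sign +1)
B: Δ: 2! 0! 10! / 13! → 1/858; sum: t=1:−1/362880 = -1/362880; 3j²(1 6 5; 0 -4 4) = Δ·Π!·Σ² = 10/429  (sign +1)
I_A²/I_B² = (14/429)/(10/429) = 7/5

7/5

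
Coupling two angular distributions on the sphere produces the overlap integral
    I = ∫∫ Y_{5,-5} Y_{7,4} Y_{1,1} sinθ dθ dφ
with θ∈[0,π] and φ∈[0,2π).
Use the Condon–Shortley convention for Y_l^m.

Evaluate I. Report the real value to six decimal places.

0.000000

triangle: need 2≤l₃≤12, have 1; I=0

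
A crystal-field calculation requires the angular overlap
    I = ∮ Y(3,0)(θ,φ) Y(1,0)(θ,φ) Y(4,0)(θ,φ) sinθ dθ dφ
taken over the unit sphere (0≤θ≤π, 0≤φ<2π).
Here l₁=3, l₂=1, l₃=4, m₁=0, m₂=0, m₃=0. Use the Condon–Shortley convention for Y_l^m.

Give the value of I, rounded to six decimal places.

0.246233

Rules hold: Σm=0, L=8 even, 2≤4≤4.
N = 7·3·9 = 189
Δ = 0!·6!·2!/9! = 1/252
Racah Σ t=0..0: t=0:+1/36 = 1/36
⇒ 3j(3 1 4; 0 0 0)² = 4/63, sgn +1
(m-triple is (0,0,0) — same symbol as above.)
4πI² = N·(3j₀)²·(3jₘ)² = 16/21
I = +1·√(0.761905/4π) = 0.24623252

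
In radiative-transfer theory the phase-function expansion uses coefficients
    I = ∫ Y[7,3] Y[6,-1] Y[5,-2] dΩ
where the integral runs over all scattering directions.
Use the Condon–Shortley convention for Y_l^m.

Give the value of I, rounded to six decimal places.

m-sum 0 ✓  L=18 even ✓  1≤5≤13 ✓
Π(2lᵢ+1) = 15×13×11 = 2145
triangle coeff Δ(7,6,5) = 1/174594420
Σ_t [2,6]: t=2:+1/4147200 t=3:−1/207360 t=4:+1/82944 t=5:−1/207360 t=6:+1/4147200 = 1/345600
(3j)²=420/46189 [(7 6 5; 0 0 0)], sign=-1
Σ_t [1,4]: t=1:−1/4354560 t=2:+1/414720 t=3:−1/345600 t=4:+1/2488320 = -1/3225600
(3j)²=81/92378 [(7 6 5; 3 -1 -2)], sign=+1
⇒ 4πI² = 255150/14919047
I = (-1)√(255150/14919047/(4π)) = -0.03689116

-0.036891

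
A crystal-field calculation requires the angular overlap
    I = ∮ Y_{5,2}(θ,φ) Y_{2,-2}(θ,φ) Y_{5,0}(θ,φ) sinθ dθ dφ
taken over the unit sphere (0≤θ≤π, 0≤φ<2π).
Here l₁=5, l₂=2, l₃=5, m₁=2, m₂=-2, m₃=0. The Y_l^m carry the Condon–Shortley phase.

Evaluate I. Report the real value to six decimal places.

-0.191372

Checks pass: Σm=0; 12 even; l₃=5∈[3,7].
(2·5+1)(2·2+1)(2·5+1) = 605
Δ: 2! 8! 2! / 13! → 1/38610
sum: t=0:+1/2880 t=1:−1/576 t=2:+1/2880 = -1/960
3j²(5 2 5; 0 0 0) = Δ·Π!·Σ² = 10/429  (sign +1)
sum: t=0:+1/2880 = 1/2880
3j²(5 2 5; 2 -2 0) = Δ·Π!·Σ² = 14/429  (sign -1)
combine: 4πI² = 605·10/429·14/429 = 700/1521
take √, sign -1: I = -0.19137248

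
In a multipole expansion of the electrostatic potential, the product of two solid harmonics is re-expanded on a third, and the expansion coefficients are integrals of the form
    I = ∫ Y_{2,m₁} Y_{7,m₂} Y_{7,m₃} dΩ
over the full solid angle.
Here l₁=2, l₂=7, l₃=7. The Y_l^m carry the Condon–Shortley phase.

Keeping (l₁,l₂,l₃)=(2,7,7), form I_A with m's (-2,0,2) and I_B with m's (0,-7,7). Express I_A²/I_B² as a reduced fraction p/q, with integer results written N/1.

648/1183

Same 2,7,7: normalisation and zero-m 3j drop out of the ratio.
A: Δ: 2! 2! 12! / 17! → 1/185640; sum: t=2:+1/2419200 = 1/2419200; 3j²(2 7 7; -2 0 2) = Δ·Π!·Σ² = 27/1105  (sign -1)
B: Δ: 2! 2! 12! / 17! → 1/185640; sum: t=0:+1/1916006400 = 1/1916006400; 3j²(2 7 7; 0 -7 7) = Δ·Π!·Σ² = 91/2040  (sign +1)
I_A²/I_B² = (27/1105)/(91/2040) = 648/1183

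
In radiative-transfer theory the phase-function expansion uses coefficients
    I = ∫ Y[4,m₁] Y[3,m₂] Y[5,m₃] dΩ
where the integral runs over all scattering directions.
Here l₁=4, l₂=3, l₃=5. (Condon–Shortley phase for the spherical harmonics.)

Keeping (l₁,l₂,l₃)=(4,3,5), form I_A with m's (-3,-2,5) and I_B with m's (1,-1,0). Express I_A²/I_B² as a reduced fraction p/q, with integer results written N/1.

Same 4,3,5: normalisation and zero-m 3j drop out of the ratio.
A: Δ: 2! 6! 4! / 13! → 1/180180; sum: t=1:−1/17280 = -1/17280; 3j²(4 3 5; -3 -2 5) = Δ·Π!·Σ² = 35/858  (sign -1)
B: Δ: 2! 6! 4! / 13! → 1/180180; sum: t=0:+1/288 t=1:−1/288 t=2:+1/5760 = 1/5760; 3j²(4 3 5; 1 -1 0) = Δ·Π!·Σ² = 1/12012  (sign -1)
I_A²/I_B² = (35/858)/(1/12012) = 490/1

490/1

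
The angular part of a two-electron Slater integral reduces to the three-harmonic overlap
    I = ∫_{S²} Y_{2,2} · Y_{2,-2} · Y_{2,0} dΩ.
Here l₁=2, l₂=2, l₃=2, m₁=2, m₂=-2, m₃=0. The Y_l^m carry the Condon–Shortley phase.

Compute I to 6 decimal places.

Rules hold: Σm=0, L=6 even, 0≤2≤4.
N = 5·5·5 = 125
Δ = 2!·2!·2!/7! = 1/630
Racah Σ t=0..2: t=0:+1/8 t=1:−1/1 t=2:+1/8 = -3/4
⇒ 3j(2 2 2; 0 0 0)² = 2/35, sgn -1
Racah Σ t=0..0: t=0:+1/8 = 1/8
⇒ 3j(2 2 2; 2 -2 0)² = 2/35, sgn +1
4πI² = N·(3j₀)²·(3jₘ)² = 20/49
I = -1·√(0.408163/4π) = -0.18022375

-0.180224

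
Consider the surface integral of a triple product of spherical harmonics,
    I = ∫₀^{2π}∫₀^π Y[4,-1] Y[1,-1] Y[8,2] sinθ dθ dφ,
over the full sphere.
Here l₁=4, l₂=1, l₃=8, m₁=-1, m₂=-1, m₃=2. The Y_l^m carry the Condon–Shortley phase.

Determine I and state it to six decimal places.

|4−1|≤8≤4+1 violated ⇒ I = 0

0.000000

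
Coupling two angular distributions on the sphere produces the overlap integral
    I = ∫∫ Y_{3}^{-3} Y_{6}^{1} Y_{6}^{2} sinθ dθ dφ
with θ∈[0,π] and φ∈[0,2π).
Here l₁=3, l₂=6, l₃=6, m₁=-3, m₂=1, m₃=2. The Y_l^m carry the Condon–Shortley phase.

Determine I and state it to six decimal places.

0.000000

Σlᵢ=15 odd — θ-integrand is odd under cosθ→−cosθ; I=0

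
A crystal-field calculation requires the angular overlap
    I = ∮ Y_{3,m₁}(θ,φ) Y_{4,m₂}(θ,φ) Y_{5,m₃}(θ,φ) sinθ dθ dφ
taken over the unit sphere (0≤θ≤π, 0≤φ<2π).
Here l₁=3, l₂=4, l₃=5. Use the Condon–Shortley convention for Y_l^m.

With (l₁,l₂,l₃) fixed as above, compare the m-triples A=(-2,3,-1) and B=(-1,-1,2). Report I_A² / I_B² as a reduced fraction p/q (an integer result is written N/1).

Same 3,4,5: normalisation and zero-m 3j drop out of the ratio.
A: Δ: 2! 4! 6! / 13! → 1/180180; sum: t=1:−1/17280 t=2:+1/1440 = 11/17280; 3j²(3 4 5; -2 3 -1) = Δ·Π!·Σ² = 11/468  (sign +1)
B: Δ: 2! 4! 6! / 13! → 1/180180; sum: t=0:+1/1728 t=1:−1/288 t=2:+1/960 = -1/540; 3j²(3 4 5; -1 -1 2) = Δ·Π!·Σ² = 128/6435  (sign +1)
I_A²/I_B² = (11/468)/(128/6435) = 605/512

605/512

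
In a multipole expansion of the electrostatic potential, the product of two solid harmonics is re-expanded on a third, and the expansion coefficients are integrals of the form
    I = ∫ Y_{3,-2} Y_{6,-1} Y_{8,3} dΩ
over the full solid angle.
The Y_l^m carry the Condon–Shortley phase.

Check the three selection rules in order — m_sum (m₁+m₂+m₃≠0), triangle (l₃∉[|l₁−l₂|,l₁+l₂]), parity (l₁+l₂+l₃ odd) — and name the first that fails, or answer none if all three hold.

azimuthal sum: -2 − 1 + 3 = 0  ✓
3 ≤ 8 ≤ 9 (triangle on l)  ✓
L = 3 + 6 + 8 = 17 (odd)  ✗

parity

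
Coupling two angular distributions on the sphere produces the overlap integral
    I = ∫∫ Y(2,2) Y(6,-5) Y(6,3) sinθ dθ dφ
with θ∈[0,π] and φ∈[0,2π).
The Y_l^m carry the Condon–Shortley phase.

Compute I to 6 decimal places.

0.120286

m-sum 0 ✓  L=14 even ✓  4≤6≤8 ✓
Π(2lᵢ+1) = 5×13×13 = 845
triangle coeff Δ(2,6,6) = 1/90090
Σ_t [0,2]: t=0:+1/69120 t=1:−1/14400 t=2:+1/69120 = -7/172800
(3j)²=14/715 [(2 6 6; 0 0 0)], sign=-1
Σ_t [0,0]: t=0:+1/1451520 = 1/1451520
(3j)²=1/91 [(2 6 6; 2 -5 3)], sign=-1
⇒ 4πI² = 2/11
I = (+1)√(2/11/(4π)) = 0.12028562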